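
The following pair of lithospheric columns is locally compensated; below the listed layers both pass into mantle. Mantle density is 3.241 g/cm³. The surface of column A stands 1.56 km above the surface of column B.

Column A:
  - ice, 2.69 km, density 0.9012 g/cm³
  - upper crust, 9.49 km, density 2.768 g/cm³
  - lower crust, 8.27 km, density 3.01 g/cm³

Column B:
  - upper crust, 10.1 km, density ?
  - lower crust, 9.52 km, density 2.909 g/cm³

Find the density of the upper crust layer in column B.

2.8 g/cm³

Take the compensation level at the base of the deeper column (depth z_c below the surface of column A) and equate Σ ρ_i t_i down to z_c; mantle fills any gap and the z_c terms cancel.
Column A: 2.69×0.9012 + 9.49×2.768 + 8.27×3.01 + (z_c − 20.45)×3.241
Column B: 1.56×0 + 10.1×ρ + 9.52×2.909 + (z_c − 1.56 − 19.62)×3.241
The z_c×3.241 term appears on both sides and cancels. Collect the known terms of each column as K = Σ(ρt)_known − 3.241 × (depth of known layers): K_A = 53.585248 − 3.241×20.45 = −12.693202; K_B = 27.69368 − 3.241×(1.56 + 19.62) = −40.9507.
Balance: K_A = K_B + 10.1×ρ, so ρ = (K_A − K_B)/10.1 = 28.2575/10.1 = 2.8 g/cm³.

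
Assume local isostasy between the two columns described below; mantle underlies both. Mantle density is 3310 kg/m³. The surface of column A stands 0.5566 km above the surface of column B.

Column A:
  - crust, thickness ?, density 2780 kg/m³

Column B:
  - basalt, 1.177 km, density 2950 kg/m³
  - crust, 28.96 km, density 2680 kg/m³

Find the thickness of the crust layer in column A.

38.7 km

Take the compensation level at the base of the deeper column (depth z_c below the surface of column A) and equate Σ ρ_i t_i down to z_c; mantle fills any gap and the z_c terms cancel.
Column A: x×2780 + (z_c − 0 − x)×3310
Column B: 0.5566×0 + 1.177×2950 + 28.96×2680 + (z_c − 0.5566 − 30.137)×3310
The z_c×3310 term appears on both sides and cancels. Collect the known terms of each column as K = Σ(ρt)_known − 3310 × (depth of known layers): K_A = 0 − 3310×0 = 0; K_B = 81084.95 − 3310×(0.5566 + 30.137) = −20510.866.
Balance: K_A − x×(3310 − 2780) = K_B, so x = (K_A − K_B)/(3310 − 2780) = 20510.9/530 = 38.7 km.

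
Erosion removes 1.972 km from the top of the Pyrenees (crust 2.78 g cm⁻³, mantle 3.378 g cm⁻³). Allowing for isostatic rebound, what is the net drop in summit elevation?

Rebound u = e ρ_c/ρ_m = 1.972 km × 2.78/3.378 = 1.623 km.
Net surface drop = e − u = 1.972 km − 1.623 km = e (ρ_m − ρ_c)/ρ_m = 0.349 km.

0.349 km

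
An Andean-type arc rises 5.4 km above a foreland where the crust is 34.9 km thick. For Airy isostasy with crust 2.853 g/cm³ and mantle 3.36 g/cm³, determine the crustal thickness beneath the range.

70.7 km

Root depth r = h ρ_c / (ρ_m − ρ_c) = 5.4 km × 2.853 / 0.507 = 30.39 km.
Total thickness = T + h + r = 34.9 km + 5.4 km + 30.39 km = 70.7 km.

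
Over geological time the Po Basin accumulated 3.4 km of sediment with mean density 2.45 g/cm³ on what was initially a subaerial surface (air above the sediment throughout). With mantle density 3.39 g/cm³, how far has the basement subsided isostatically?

Subaerial load: s = t ρ_sed / ρ_m = 3.4 km × 2.45/3.39 = 2.46 km.

2.46 km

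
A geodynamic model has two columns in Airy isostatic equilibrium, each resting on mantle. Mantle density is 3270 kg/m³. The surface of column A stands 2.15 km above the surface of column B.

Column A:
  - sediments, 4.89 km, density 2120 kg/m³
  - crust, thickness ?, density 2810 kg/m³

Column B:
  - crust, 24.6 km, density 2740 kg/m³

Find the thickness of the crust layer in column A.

Take the compensation level at the base of the deeper column (depth z_c below the surface of column A) and equate Σ ρ_i t_i down to z_c; mantle fills any gap and the z_c terms cancel.
Column A: 4.89×2120 + x×2810 + (z_c − 4.89 − x)×3270
Column B: 2.15×0 + 24.6×2740 + (z_c − 2.15 − 24.6)×3270
The z_c×3270 term appears on both sides and cancels. Collect the known terms of each column as K = Σ(ρt)_known − 3270 × (depth of known layers): K_A = 10366.8 − 3270×4.89 = −5623.5; K_B = 67404 − 3270×(2.15 + 24.6) = −20068.5.
Balance: K_A − x×(3270 − 2810) = K_B, so x = (K_A − K_B)/(3270 − 2810) = 14445/460 = 31.4 km.

31.4 km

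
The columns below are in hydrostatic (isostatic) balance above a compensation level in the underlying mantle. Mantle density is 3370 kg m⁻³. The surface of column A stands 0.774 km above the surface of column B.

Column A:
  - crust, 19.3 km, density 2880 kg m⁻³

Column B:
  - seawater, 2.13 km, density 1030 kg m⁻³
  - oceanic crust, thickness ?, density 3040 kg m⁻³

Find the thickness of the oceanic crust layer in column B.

5.65 km

Take the compensation level at the base of the deeper column (depth z_c below the surface of column A) and equate Σ ρ_i t_i down to z_c; mantle fills any gap and the z_c terms cancel.
Column A: 19.3×2880 + (z_c − 19.3)×3370
Column B: 0.774×0 + 2.13×1030 + x×3040 + (z_c − 0.774 − 2.13 − x)×3370
The z_c×3370 term appears on both sides and cancels. Collect the known terms of each column as K = Σ(ρt)_known − 3370 × (depth of known layers): K_A = 55584 − 3370×19.3 = −9457; K_B = 2193.9 − 3370×(0.774 + 2.13) = −7592.58.
Balance: K_A = K_B − x×(3370 − 3040), so x = (K_B − K_A)/(3370 − 3040) = 1864.42/330 = 5.65 km.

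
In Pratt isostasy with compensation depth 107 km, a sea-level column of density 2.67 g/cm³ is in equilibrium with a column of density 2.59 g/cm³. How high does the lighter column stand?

ρ_ref D = ρ (D + h) → h = D (ρ_ref − ρ)/ρ.
h = 107 km × (2.67 − 2.59)/2.59 = 3.31 km.

3.31 km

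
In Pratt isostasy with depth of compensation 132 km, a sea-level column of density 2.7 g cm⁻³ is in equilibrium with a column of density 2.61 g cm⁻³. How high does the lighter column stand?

ρ_ref D = ρ (D + h) → h = D (ρ_ref − ρ)/ρ.
h = 132 km × (2.7 − 2.61)/2.61 = 4.55 km.

4.55 km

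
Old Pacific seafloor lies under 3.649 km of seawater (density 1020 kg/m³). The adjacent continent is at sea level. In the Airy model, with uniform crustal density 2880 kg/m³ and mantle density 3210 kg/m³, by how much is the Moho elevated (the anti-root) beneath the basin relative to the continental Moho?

20.6 km

Equating mass per unit area of the two columns: replacing crust with seawater at the top is compensated by replacing crust with mantle at the base: d (ρ_c − ρ_w) = a (ρ_m − ρ_c).
a = d (ρ_c − ρ_w)/(ρ_m − ρ_c) = 3.649 km × 1860/330 = 20.6 km.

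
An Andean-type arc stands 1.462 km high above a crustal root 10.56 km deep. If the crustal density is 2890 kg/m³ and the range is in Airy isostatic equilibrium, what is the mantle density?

3290 kg/m³

Airy balance: ρ_c h = (ρ_m − ρ_c) r → ρ_m = ρ_c (1 + h/r).
ρ_m = 2890 × (1 + 1.462 km/10.56 km) = 3290 kg/m³.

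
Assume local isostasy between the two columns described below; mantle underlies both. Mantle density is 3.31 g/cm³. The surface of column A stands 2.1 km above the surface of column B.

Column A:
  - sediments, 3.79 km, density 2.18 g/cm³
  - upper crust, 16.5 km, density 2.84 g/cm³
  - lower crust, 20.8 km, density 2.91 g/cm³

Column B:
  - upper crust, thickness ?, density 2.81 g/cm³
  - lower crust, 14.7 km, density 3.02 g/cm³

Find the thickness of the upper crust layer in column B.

18.3 km

Take the compensation level at the base of the deeper column (depth z_c below the surface of column A) and equate Σ ρ_i t_i down to z_c; mantle fills any gap and the z_c terms cancel.
Column A: 3.79×2.18 + 16.5×2.84 + 20.8×2.91 + (z_c − 41.09)×3.31
Column B: 2.1×0 + x×2.81 + 14.7×3.02 + (z_c − 2.1 − 14.7 − x)×3.31
The z_c×3.31 term appears on both sides and cancels. Collect the known terms of each column as K = Σ(ρt)_known − 3.31 × (depth of known layers): K_A = 115.6502 − 3.31×41.09 = −20.3577; K_B = 44.394 − 3.31×(2.1 + 14.7) = −11.214.
Balance: K_A = K_B − x×(3.31 − 2.81), so x = (K_B − K_A)/(3.31 − 2.81) = 9.1437/0.5 = 18.3 km.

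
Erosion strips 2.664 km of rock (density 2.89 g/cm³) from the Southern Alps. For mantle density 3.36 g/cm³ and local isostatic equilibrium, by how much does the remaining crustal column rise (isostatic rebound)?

Unloading: uplift u = e ρ_c/ρ_m = 2.664 km × 2.89/3.36 = 2.29 km.

2.29 km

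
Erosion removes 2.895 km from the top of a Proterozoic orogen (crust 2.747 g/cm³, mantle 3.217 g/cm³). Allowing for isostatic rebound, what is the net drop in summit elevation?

0.423 km

Rebound u = e ρ_c/ρ_m = 2.895 km × 2.747/3.217 = 2.472 km.
Net surface drop = e − u = 2.895 km − 2.472 km = e (ρ_m − ρ_c)/ρ_m = 0.423 km.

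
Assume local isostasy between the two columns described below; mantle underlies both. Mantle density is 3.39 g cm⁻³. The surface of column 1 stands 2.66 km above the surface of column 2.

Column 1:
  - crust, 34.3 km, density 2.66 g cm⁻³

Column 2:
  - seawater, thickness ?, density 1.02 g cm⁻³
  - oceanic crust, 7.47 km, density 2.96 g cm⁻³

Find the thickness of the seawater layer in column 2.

5.4 km

Take the compensation level at the base of the deeper column (depth z_c below the surface of column 1) and equate Σ ρ_i t_i down to z_c; mantle fills any gap and the z_c terms cancel.
Column 1: 34.3×2.66 + (z_c − 34.3)×3.39
Column 2: 2.66×0 + x×1.02 + 7.47×2.96 + (z_c − 2.66 − 7.47 − x)×3.39
The z_c×3.39 term appears on both sides and cancels. Collect the known terms of each column as K = Σ(ρt)_known − 3.39 × (depth of known layers): K_1 = 91.238 − 3.39×34.3 = −25.039; K_2 = 22.1112 − 3.39×(2.66 + 7.47) = −12.2295.
Balance: K_1 = K_2 − x×(3.39 − 1.02), so x = (K_2 − K_1)/(3.39 − 1.02) = 12.8095/2.37 = 5.4 km.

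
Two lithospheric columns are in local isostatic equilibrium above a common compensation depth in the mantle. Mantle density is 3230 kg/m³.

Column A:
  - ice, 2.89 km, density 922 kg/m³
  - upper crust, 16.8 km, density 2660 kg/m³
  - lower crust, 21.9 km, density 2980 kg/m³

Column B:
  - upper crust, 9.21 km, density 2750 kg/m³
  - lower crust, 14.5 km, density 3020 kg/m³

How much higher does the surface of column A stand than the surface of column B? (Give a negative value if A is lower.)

4.41 km

For any compensation level in the mantle, the mantle terms cancel and isostasy reduces to e = (Σt_A − Σt_B) − (Σ(ρt)_A − Σ(ρt)_B) / ρ_m.
Σt_A = 41.59 km; Σt_B = 23.71 km; Σ(ρt)_A = 112614.58; Σ(ρt)_B = 69117.5 (in km·kg/m³).
e = (41.59 − 23.71) − (112614.58 − 69117.5) / 3230 = 4.41 km.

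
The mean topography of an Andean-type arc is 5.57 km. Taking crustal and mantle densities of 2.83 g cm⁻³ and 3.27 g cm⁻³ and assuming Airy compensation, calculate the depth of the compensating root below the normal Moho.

35.8 km

Equating mass per unit area of the two columns: the weight of the topography is balanced by the buoyancy of the root, ρ_c h = (ρ_m − ρ_c) r.
r = h · ρ_c / (ρ_m − ρ_c) = 5.57 km × 2.83 / (3.27 − 2.83) = 35.8 km.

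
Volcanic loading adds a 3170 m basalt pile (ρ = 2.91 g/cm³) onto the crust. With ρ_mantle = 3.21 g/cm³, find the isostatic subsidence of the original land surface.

Subaerial loading: s = t ρ_load / ρ_m.
s = 3170 m × 2.91/3.21 = 2870 m.

2870 m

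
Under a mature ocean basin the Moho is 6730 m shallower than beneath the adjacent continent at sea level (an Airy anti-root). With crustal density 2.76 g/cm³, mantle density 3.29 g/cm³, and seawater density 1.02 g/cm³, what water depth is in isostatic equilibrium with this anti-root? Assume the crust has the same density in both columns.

2050 m

Replacing a thickness d of crust by seawater at the top must be balanced by replacing crust with mantle at the base: d (ρ_c − ρ_w) = a (ρ_m − ρ_c).
d = a (ρ_m − ρ_c)/(ρ_c − ρ_w) = 6730 m × 0.53/1.74 = 2050 m.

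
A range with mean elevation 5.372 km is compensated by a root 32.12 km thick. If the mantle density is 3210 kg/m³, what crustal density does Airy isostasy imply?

2750 kg/m³

ρ_c h = (ρ_m − ρ_c) r → ρ_c (h + r) = ρ_m r → ρ_c = ρ_m r / (h + r).
ρ_c = 3210 × 32.12 km / (5.372 km + 32.12 km) = 2750 kg/m³.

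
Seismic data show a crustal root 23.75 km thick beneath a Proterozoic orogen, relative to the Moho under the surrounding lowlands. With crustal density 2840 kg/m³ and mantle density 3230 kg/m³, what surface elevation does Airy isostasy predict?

3.26 km

Balancing pressure at the compensation depth: ρ_c h = (ρ_m − ρ_c) r.
h = r (ρ_m − ρ_c) / ρ_c = 23.75 km × (3230 − 2840) / 2840 = 3.26 km.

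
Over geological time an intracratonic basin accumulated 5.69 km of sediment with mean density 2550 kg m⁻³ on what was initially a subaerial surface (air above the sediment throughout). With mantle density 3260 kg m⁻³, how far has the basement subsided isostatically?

Subaerial load: s = t ρ_sed / ρ_m = 5.69 km × 2550/3260 = 4.45 km.

4.45 km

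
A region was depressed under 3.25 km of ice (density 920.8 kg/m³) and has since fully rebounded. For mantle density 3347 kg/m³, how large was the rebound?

0.894 km

Removing the load lets mantle flow back in; uplift u satisfies ρ_ice t = ρ_m u.
u = t ρ_ice/ρ_m = 3.25 km × 920.8/3347 = 0.894 km.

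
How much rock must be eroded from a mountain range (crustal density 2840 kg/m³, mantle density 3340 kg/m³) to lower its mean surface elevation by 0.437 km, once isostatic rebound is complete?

2.92 km

Net drop Δ = e − u = e − e ρ_c/ρ_m = e (ρ_m − ρ_c)/ρ_m.
e = Δ ρ_m/(ρ_m − ρ_c) = 0.437 km × 3340/500 = 2.92 km.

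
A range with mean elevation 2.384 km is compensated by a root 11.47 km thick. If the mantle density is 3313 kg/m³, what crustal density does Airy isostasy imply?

2740 kg/m³

ρ_c h = (ρ_m − ρ_c) r → ρ_c (h + r) = ρ_m r → ρ_c = ρ_m r / (h + r).
ρ_c = 3313 × 11.47 km / (2.384 km + 11.47 km) = 2740 kg/m³.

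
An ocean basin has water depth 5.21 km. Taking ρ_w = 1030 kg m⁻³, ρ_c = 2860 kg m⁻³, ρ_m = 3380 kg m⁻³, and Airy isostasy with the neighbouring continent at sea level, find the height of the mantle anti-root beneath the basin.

18.3 km

For local isostatic compensation: replacing crust with seawater at the top is compensated by replacing crust with mantle at the base: d (ρ_c − ρ_w) = a (ρ_m − ρ_c).
a = d (ρ_c − ρ_w)/(ρ_m − ρ_c) = 5.21 km × 1830/520 = 18.3 km.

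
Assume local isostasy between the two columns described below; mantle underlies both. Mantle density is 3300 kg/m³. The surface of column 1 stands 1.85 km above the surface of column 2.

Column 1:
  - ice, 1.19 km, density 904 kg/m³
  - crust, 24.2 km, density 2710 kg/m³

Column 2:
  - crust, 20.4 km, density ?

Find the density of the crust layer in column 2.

Take the compensation level at the base of the deeper column (depth z_c below the surface of column 1) and equate Σ ρ_i t_i down to z_c; mantle fills any gap and the z_c terms cancel.
Column 1: 1.19×904 + 24.2×2710 + (z_c − 25.39)×3300
Column 2: 1.85×0 + 20.4×ρ + (z_c − 1.85 − 20.4)×3300
The z_c×3300 term appears on both sides and cancels. Collect the known terms of each column as K = Σ(ρt)_known − 3300 × (depth of known layers): K_1 = 66657.76 − 3300×25.39 = −17129.24; K_2 = 0 − 3300×(1.85 + 20.4) = −73425.
Balance: K_1 = K_2 + 20.4×ρ, so ρ = (K_1 − K_2)/20.4 = 56295.8/20.4 = 2760 kg/m³.

2760 kg/m³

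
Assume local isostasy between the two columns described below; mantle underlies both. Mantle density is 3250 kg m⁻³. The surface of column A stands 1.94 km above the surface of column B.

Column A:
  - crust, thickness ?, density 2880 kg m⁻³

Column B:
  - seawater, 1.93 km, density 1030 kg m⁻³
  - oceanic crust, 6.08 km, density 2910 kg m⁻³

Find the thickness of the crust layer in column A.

34.2 km

Take the compensation level at the base of the deeper column (depth z_c below the surface of column A) and equate Σ ρ_i t_i down to z_c; mantle fills any gap and the z_c terms cancel.
Column A: x×2880 + (z_c − 0 − x)×3250
Column B: 1.94×0 + 1.93×1030 + 6.08×2910 + (z_c − 1.94 − 8.01)×3250
The z_c×3250 term appears on both sides and cancels. Collect the known terms of each column as K = Σ(ρt)_known − 3250 × (depth of known layers): K_A = 0 − 3250×0 = 0; K_B = 19680.7 − 3250×(1.94 + 8.01) = −12656.8.
Balance: K_A − x×(3250 − 2880) = K_B, so x = (K_A − K_B)/(3250 − 2880) = 12656.8/370 = 34.2 km.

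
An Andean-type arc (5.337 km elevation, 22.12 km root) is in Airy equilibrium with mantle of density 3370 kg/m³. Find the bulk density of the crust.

2710 kg/m³

ρ_c h = (ρ_m − ρ_c) r → ρ_c (h + r) = ρ_m r → ρ_c = ρ_m r / (h + r).
ρ_c = 3370 × 22.12 km / (5.337 km + 22.12 km) = 2710 kg/m³.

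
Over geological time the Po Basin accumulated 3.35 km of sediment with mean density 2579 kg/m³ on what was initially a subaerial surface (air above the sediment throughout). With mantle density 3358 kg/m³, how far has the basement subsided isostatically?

2.57 km

Subaerial load: s = t ρ_sed / ρ_m = 3.35 km × 2579/3358 = 2.57 km.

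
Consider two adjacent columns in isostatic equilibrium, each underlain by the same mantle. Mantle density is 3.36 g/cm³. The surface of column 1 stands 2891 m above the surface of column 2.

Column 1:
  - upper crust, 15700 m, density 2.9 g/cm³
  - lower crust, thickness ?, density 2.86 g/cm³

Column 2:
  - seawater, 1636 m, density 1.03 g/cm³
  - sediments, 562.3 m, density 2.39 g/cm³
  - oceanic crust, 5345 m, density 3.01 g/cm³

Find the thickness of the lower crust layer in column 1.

17400 m

Take the compensation level at the base of the deeper column (depth z_c below the surface of column 1) and equate Σ ρ_i t_i down to z_c; mantle fills any gap and the z_c terms cancel.
Column 1: 15700×2.9 + x×2.86 + (z_c − 15700 − x)×3.36
Column 2: 2891×0 + 1636×1.03 + 562.3×2.39 + 5345×3.01 + (z_c − 2891 − 7543.3)×3.36
The z_c×3.36 term appears on both sides and cancels. Collect the known terms of each column as K = Σ(ρt)_known − 3.36 × (depth of known layers): K_1 = 45530 − 3.36×15700 = −7222; K_2 = 19117.427 − 3.36×(2891 + 7543.3) = −15941.821.
Balance: K_1 − x×(3.36 − 2.86) = K_2, so x = (K_1 − K_2)/(3.36 − 2.86) = 8719.82/0.5 = 17400 m.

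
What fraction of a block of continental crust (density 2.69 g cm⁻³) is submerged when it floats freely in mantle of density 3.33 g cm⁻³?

80.8%

Submerged fraction = ρ_obj/ρ_fluid = 2.69/3.33 = 80.8%.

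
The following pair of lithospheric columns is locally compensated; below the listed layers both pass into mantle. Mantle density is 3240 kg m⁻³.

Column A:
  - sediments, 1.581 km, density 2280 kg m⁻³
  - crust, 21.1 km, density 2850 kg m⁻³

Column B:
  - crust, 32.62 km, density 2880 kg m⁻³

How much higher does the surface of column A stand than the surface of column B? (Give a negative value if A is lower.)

For any compensation level in the mantle, the mantle terms cancel and isostasy reduces to e = (Σt_A − Σt_B) − (Σ(ρt)_A − Σ(ρt)_B) / ρ_m.
Σt_A = 22.681 km; Σt_B = 32.62 km; Σ(ρt)_A = 63739.68; Σ(ρt)_B = 93945.6 (in km·kg m⁻³).
e = (22.681 − 32.62) − (63739.68 − 93945.6) / 3240 = −0.616 km.

−0.616 km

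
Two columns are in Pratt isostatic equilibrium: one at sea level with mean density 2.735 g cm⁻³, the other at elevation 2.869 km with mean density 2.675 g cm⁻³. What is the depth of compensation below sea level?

ρ_ref D = ρ (D + h) → D (ρ_ref − ρ) = ρ h.
D = ρ h/(ρ_ref − ρ) = 2.675 × 2.869 km/(2.735 − 2.675) = 128 km.

128 km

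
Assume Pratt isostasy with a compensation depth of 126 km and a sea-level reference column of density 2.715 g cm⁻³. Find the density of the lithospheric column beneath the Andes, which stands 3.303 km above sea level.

Pratt balance: ρ_ref D = ρ (D + h).
ρ = ρ_ref D/(D + h) = 2.715 × 126 km/(126 km + 3.303 km) = 2.65 g cm⁻³.

2.65 g cm⁻³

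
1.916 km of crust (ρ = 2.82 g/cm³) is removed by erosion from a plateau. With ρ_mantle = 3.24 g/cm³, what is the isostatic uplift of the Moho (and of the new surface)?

Unloading: uplift u = e ρ_c/ρ_m = 1.916 km × 2.82/3.24 = 1.67 km.

1.67 km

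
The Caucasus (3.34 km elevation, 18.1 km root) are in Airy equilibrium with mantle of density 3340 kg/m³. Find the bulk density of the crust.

2820 kg/m³

ρ_c h = (ρ_m − ρ_c) r → ρ_c (h + r) = ρ_m r → ρ_c = ρ_m r / (h + r).
ρ_c = 3340 × 18.1 km / (3.34 km + 18.1 km) = 2820 kg/m³.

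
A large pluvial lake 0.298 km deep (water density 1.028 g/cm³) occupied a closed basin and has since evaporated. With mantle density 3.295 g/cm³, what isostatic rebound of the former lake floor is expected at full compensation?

u = d ρ_w/ρ_m = 0.298 km × 1.028/3.295 = 0.093 km.

0.093 km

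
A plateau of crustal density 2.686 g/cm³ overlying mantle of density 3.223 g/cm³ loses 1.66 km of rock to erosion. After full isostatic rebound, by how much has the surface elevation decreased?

0.277 km

Rebound u = e ρ_c/ρ_m = 1.66 km × 2.686/3.223 = 1.383 km.
Net surface drop = e − u = 1.66 km − 1.383 km = e (ρ_m − ρ_c)/ρ_m = 0.277 km.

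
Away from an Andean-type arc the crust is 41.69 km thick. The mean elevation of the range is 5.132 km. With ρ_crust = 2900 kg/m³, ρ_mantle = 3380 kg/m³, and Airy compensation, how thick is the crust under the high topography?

Root depth r = h ρ_c / (ρ_m − ρ_c) = 5.132 km × 2900 / 480 = 31.01 km.
Total thickness = T + h + r = 41.69 km + 5.132 km + 31.01 km = 77.8 km.

77.8 km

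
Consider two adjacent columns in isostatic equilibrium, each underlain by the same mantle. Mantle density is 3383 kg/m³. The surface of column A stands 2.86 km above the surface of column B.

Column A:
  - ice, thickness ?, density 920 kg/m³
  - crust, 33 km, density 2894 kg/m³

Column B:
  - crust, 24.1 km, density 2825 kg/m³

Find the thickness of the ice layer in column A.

2.84 km

Take the compensation level at the base of the deeper column (depth z_c below the surface of column A) and equate Σ ρ_i t_i down to z_c; mantle fills any gap and the z_c terms cancel.
Column A: x×920 + 33×2894 + (z_c − 33 − x)×3383
Column B: 2.86×0 + 24.1×2825 + (z_c − 2.86 − 24.1)×3383
The z_c×3383 term appears on both sides and cancels. Collect the known terms of each column as K = Σ(ρt)_known − 3383 × (depth of known layers): K_A = 95502 − 3383×33 = −16137; K_B = 68082.5 − 3383×(2.86 + 24.1) = −23123.18.
Balance: K_A − x×(3383 − 920) = K_B, so x = (K_A − K_B)/(3383 − 920) = 6986.18/2463 = 2.84 km.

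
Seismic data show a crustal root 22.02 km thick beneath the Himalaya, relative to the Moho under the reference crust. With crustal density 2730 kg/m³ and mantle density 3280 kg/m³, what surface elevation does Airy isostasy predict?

Isostatic balance requires: ρ_c h = (ρ_m − ρ_c) r.
h = r (ρ_m − ρ_c) / ρ_c = 22.02 km × (3280 − 2730) / 2730 = 4.44 km.

4.44 km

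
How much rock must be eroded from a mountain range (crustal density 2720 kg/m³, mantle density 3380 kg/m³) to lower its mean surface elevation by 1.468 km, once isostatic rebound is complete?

Net drop Δ = e − u = e − e ρ_c/ρ_m = e (ρ_m − ρ_c)/ρ_m.
e = Δ ρ_m/(ρ_m − ρ_c) = 1.468 km × 3380/660 = 7.52 km.

7.52 km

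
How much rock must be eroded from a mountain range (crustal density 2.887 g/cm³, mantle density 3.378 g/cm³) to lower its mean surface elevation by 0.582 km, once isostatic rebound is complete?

Net drop Δ = e − u = e − e ρ_c/ρ_m = e (ρ_m − ρ_c)/ρ_m.
e = Δ ρ_m/(ρ_m − ρ_c) = 0.582 km × 3.378/0.491 = 4 km.

4 km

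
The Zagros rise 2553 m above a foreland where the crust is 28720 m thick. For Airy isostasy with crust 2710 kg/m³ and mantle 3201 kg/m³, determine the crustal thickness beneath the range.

45400 m

Root depth r = h ρ_c / (ρ_m − ρ_c) = 2553 m × 2710 / 491 = 14090 m.
Total thickness = T + h + r = 28720 m + 2553 m + 14090 m = 45400 m.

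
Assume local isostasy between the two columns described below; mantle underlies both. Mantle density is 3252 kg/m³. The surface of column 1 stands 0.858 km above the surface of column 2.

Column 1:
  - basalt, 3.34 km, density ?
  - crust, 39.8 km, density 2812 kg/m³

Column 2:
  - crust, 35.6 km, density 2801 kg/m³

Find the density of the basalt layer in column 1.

2850 kg/m³

Take the compensation level at the base of the deeper column (depth z_c below the surface of column 1) and equate Σ ρ_i t_i down to z_c; mantle fills any gap and the z_c terms cancel.
Column 1: 3.34×ρ + 39.8×2812 + (z_c − 43.14)×3252
Column 2: 0.858×0 + 35.6×2801 + (z_c − 0.858 − 35.6)×3252
The z_c×3252 term appears on both sides and cancels. Collect the known terms of each column as K = Σ(ρt)_known − 3252 × (depth of known layers): K_1 = 111917.6 − 3252×43.14 = −28373.68; K_2 = 99715.6 − 3252×(0.858 + 35.6) = −18845.816.
Balance: K_1 + 3.34×ρ = K_2, so ρ = (K_2 − K_1)/3.34 = 9527.86/3.34 = 2850 kg/m³.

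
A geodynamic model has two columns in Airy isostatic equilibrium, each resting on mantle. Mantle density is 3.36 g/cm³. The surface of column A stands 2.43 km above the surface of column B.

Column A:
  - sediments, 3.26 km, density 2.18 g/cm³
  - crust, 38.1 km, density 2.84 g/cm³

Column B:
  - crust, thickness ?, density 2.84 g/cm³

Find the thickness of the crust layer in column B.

Take the compensation level at the base of the deeper column (depth z_c below the surface of column A) and equate Σ ρ_i t_i down to z_c; mantle fills any gap and the z_c terms cancel.
Column A: 3.26×2.18 + 38.1×2.84 + (z_c − 41.36)×3.36
Column B: 2.43×0 + x×2.84 + (z_c − 2.43 − 0 − x)×3.36
The z_c×3.36 term appears on both sides and cancels. Collect the known terms of each column as K = Σ(ρt)_known − 3.36 × (depth of known layers): K_A = 115.3108 − 3.36×41.36 = −23.6588; K_B = 0 − 3.36×(2.43 + 0) = −8.1648.
Balance: K_A = K_B − x×(3.36 − 2.84), so x = (K_B − K_A)/(3.36 − 2.84) = 15.494/0.52 = 29.8 km.

29.8 km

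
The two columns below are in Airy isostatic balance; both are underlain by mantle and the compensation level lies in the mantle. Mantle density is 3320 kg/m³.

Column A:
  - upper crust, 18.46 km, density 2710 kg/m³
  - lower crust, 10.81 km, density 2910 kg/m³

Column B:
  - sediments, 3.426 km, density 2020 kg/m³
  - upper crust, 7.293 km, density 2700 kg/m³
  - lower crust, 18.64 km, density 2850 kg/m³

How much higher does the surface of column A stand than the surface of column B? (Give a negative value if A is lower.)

−0.616 km

For any compensation level in the mantle, the mantle terms cancel and isostasy reduces to e = (Σt_A − Σt_B) − (Σ(ρt)_A − Σ(ρt)_B) / ρ_m.
Σt_A = 29.27 km; Σt_B = 29.359 km; Σ(ρt)_A = 81483.7; Σ(ρt)_B = 79735.62 (in km·kg/m³).
e = (29.27 − 29.359) − (81483.7 − 79735.62) / 3320 = −0.616 km.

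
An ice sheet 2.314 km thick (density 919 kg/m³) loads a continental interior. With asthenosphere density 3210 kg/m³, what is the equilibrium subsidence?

Isostatic balance requires: the ice load ρ_ice t is balanced by mantle displaced below, ρ_m s.
s = t ρ_ice / ρ_m = 2.314 km × 919/3210 = 0.662 km.

0.662 km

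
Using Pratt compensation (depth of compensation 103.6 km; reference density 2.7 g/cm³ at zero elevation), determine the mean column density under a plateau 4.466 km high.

Pratt balance: ρ_ref D = ρ (D + h).
ρ = ρ_ref D/(D + h) = 2.7 × 103.6 km/(103.6 km + 4.466 km) = 2.59 g/cm³.

2.59 g/cm³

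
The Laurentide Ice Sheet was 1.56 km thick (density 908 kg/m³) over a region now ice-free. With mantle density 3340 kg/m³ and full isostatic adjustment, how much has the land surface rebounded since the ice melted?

0.424 km

Removing the load lets mantle flow back in; uplift u satisfies ρ_ice t = ρ_m u.
u = t ρ_ice/ρ_m = 1.56 km × 908/3340 = 0.424 km.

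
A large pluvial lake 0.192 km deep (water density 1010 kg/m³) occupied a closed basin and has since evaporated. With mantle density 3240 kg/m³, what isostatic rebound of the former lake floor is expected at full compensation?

u = d ρ_w/ρ_m = 0.192 km × 1010/3240 = 0.0599 km.

0.0599 km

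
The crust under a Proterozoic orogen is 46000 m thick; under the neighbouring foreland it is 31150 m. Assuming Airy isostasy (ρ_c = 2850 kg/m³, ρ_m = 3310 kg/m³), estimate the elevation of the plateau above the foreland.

2060 m

Excess crust Δ = 46000 m − 31150 m = 14850 m, split between elevation h and root r with h + r = Δ.
Airy balance ρ_c h = (ρ_m − ρ_c) r gives r = h ρ_c/(ρ_m − ρ_c), so h (1 + ρ_c/(ρ_m − ρ_c)) = Δ, i.e. h = Δ (ρ_m − ρ_c)/ρ_m.
h = 14850 m × 460/3310 = 2060 m.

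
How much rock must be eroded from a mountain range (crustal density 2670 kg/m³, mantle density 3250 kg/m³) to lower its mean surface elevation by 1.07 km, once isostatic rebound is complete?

Net drop Δ = e − u = e − e ρ_c/ρ_m = e (ρ_m − ρ_c)/ρ_m.
e = Δ ρ_m/(ρ_m − ρ_c) = 1.07 km × 3250/580 = 6 km.

6 km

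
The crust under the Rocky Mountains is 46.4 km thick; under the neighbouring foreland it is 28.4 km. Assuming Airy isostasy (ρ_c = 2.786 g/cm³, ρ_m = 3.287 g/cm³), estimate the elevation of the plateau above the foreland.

2.74 km

Excess crust Δ = 46.4 km − 28.4 km = 18 km, split between elevation h and root r with h + r = Δ.
Airy balance ρ_c h = (ρ_m − ρ_c) r gives r = h ρ_c/(ρ_m − ρ_c), so h (1 + ρ_c/(ρ_m − ρ_c)) = Δ, i.e. h = Δ (ρ_m − ρ_c)/ρ_m.
h = 18 km × 0.501/3.287 = 2.74 km.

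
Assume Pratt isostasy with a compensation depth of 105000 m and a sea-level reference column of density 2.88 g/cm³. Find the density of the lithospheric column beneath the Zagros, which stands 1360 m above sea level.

2.84 g/cm³

Pratt balance: ρ_ref D = ρ (D + h).
ρ = ρ_ref D/(D + h) = 2.88 × 105000 m/(105000 m + 1360 m) = 2.84 g/cm³.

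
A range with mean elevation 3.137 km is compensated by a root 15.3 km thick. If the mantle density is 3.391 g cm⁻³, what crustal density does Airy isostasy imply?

2.81 g cm⁻³

ρ_c h = (ρ_m − ρ_c) r → ρ_c (h + r) = ρ_m r → ρ_c = ρ_m r / (h + r).
ρ_c = 3.391 × 15.3 km / (3.137 km + 15.3 km) = 2.81 g cm⁻³.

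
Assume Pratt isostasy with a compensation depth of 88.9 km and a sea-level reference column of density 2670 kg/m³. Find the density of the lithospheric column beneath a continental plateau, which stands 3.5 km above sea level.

Pratt balance: ρ_ref D = ρ (D + h).
ρ = ρ_ref D/(D + h) = 2670 × 88.9 km/(88.9 km + 3.5 km) = 2570 kg/m³.

2570 kg/m³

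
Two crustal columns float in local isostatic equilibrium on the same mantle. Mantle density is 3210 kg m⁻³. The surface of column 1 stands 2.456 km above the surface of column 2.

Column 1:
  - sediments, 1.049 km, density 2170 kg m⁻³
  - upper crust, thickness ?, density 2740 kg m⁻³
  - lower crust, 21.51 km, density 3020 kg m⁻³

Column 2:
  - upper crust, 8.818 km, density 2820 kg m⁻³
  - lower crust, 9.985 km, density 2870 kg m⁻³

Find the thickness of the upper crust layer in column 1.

Take the compensation level at the base of the deeper column (depth z_c below the surface of column 1) and equate Σ ρ_i t_i down to z_c; mantle fills any gap and the z_c terms cancel.
Column 1: 1.049×2170 + x×2740 + 21.51×3020 + (z_c − 22.559 − x)×3210
Column 2: 2.456×0 + 8.818×2820 + 9.985×2870 + (z_c − 2.456 − 18.803)×3210
The z_c×3210 term appears on both sides and cancels. Collect the known terms of each column as K = Σ(ρt)_known − 3210 × (depth of known layers): K_1 = 67236.53 − 3210×22.559 = −5177.86; K_2 = 53523.71 − 3210×(2.456 + 18.803) = −14717.68.
Balance: K_1 − x×(3210 − 2740) = K_2, so x = (K_1 − K_2)/(3210 − 2740) = 9539.82/470 = 20.3 km.

20.3 km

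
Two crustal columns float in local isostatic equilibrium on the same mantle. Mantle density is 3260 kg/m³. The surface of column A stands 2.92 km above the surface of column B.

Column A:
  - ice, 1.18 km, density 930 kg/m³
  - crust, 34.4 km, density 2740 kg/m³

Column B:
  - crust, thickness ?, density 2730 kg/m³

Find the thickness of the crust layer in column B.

Take the compensation level at the base of the deeper column (depth z_c below the surface of column A) and equate Σ ρ_i t_i down to z_c; mantle fills any gap and the z_c terms cancel.
Column A: 1.18×930 + 34.4×2740 + (z_c − 35.58)×3260
Column B: 2.92×0 + x×2730 + (z_c − 2.92 − 0 − x)×3260
The z_c×3260 term appears on both sides and cancels. Collect the known terms of each column as K = Σ(ρt)_known − 3260 × (depth of known layers): K_A = 95353.4 − 3260×35.58 = −20637.4; K_B = 0 − 3260×(2.92 + 0) = −9519.2.
Balance: K_A = K_B − x×(3260 − 2730), so x = (K_B − K_A)/(3260 − 2730) = 11118.2/530 = 21 km.

21 km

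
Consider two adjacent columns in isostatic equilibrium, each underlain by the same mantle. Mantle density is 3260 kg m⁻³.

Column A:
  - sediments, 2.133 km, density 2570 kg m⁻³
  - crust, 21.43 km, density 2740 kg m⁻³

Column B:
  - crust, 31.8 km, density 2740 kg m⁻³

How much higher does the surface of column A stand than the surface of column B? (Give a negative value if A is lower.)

−1.2 km

For any compensation level in the mantle, the mantle terms cancel and isostasy reduces to e = (Σt_A − Σt_B) − (Σ(ρt)_A − Σ(ρt)_B) / ρ_m.
Σt_A = 23.563 km; Σt_B = 31.8 km; Σ(ρt)_A = 64200.01; Σ(ρt)_B = 87132 (in km·kg m⁻³).
e = (23.563 − 31.8) − (64200.01 − 87132) / 3260 = −1.2 km.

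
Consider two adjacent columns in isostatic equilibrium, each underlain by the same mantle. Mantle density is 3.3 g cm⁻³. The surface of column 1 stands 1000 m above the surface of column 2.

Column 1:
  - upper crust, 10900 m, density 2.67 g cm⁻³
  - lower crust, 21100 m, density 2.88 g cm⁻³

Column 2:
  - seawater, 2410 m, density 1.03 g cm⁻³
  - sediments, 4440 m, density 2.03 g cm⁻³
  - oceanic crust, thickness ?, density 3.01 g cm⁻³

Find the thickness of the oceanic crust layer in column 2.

4550 m

Take the compensation level at the base of the deeper column (depth z_c below the surface of column 1) and equate Σ ρ_i t_i down to z_c; mantle fills any gap and the z_c terms cancel.
Column 1: 10900×2.67 + 21100×2.88 + (z_c − 32000)×3.3
Column 2: 1000×0 + 2410×1.03 + 4440×2.03 + x×3.01 + (z_c − 1000 − 6850 − x)×3.3
The z_c×3.3 term appears on both sides and cancels. Collect the known terms of each column as K = Σ(ρt)_known − 3.3 × (depth of known layers): K_1 = 89871 − 3.3×32000 = −15729; K_2 = 11495.5 − 3.3×(1000 + 6850) = −14409.5.
Balance: K_1 = K_2 − x×(3.3 − 3.01), so x = (K_2 − K_1)/(3.3 − 3.01) = 1319.5/0.29 = 4550 m.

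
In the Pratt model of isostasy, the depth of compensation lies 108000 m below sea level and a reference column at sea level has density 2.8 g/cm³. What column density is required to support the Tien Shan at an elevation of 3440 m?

Pratt balance: ρ_ref D = ρ (D + h).
ρ = ρ_ref D/(D + h) = 2.8 × 108000 m/(108000 m + 3440 m) = 2.71 g/cm³.

2.71 g/cm³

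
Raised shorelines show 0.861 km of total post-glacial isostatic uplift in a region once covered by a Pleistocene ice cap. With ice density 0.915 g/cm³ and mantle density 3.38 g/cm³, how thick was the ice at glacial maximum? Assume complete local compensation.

3.18 km

u = t ρ_ice/ρ_m → t = u ρ_m/ρ_ice = 0.861 km × 3.38/0.915 = 3.18 km.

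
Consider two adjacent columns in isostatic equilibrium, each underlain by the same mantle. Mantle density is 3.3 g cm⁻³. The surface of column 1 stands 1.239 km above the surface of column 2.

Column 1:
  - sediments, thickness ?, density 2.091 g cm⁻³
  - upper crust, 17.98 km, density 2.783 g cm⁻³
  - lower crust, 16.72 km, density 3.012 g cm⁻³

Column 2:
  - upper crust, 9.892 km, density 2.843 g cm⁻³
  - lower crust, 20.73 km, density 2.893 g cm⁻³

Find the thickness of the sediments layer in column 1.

2.43 km

Take the compensation level at the base of the deeper column (depth z_c below the surface of column 1) and equate Σ ρ_i t_i down to z_c; mantle fills any gap and the z_c terms cancel.
Column 1: x×2.091 + 17.98×2.783 + 16.72×3.012 + (z_c − 34.7 − x)×3.3
Column 2: 1.239×0 + 9.892×2.843 + 20.73×2.893 + (z_c − 1.239 − 30.622)×3.3
The z_c×3.3 term appears on both sides and cancels. Collect the known terms of each column as K = Σ(ρt)_known − 3.3 × (depth of known layers): K_1 = 100.39898 − 3.3×34.7 = −14.11102; K_2 = 88.094846 − 3.3×(1.239 + 30.622) = −17.046454.
Balance: K_1 − x×(3.3 − 2.091) = K_2, so x = (K_1 − K_2)/(3.3 − 2.091) = 2.93543/1.209 = 2.43 km.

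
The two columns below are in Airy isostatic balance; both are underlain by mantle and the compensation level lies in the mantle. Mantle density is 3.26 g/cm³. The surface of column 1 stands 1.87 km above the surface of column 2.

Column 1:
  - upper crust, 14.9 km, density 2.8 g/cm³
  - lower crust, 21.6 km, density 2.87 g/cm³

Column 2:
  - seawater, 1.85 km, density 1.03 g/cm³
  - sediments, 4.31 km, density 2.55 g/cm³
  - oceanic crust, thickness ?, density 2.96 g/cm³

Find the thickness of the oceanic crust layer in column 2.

6.65 km

Take the compensation level at the base of the deeper column (depth z_c below the surface of column 1) and equate Σ ρ_i t_i down to z_c; mantle fills any gap and the z_c terms cancel.
Column 1: 14.9×2.8 + 21.6×2.87 + (z_c − 36.5)×3.26
Column 2: 1.87×0 + 1.85×1.03 + 4.31×2.55 + x×2.96 + (z_c − 1.87 − 6.16 − x)×3.26
The z_c×3.26 term appears on both sides and cancels. Collect the known terms of each column as K = Σ(ρt)_known − 3.26 × (depth of known layers): K_1 = 103.712 − 3.26×36.5 = −15.278; K_2 = 12.896 − 3.26×(1.87 + 6.16) = −13.2818.
Balance: K_1 = K_2 − x×(3.26 − 2.96), so x = (K_2 − K_1)/(3.26 − 2.96) = 1.9962/0.3 = 6.65 km.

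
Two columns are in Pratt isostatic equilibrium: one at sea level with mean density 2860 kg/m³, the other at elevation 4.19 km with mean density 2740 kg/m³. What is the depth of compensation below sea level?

ρ_ref D = ρ (D + h) → D (ρ_ref − ρ) = ρ h.
D = ρ h/(ρ_ref − ρ) = 2740 × 4.19 km/(2860 − 2740) = 95.7 km.

95.7 km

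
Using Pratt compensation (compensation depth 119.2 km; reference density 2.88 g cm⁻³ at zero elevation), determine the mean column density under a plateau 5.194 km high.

Pratt balance: ρ_ref D = ρ (D + h).
ρ = ρ_ref D/(D + h) = 2.88 × 119.2 km/(119.2 km + 5.194 km) = 2.76 g cm⁻³.

2.76 g cm⁻³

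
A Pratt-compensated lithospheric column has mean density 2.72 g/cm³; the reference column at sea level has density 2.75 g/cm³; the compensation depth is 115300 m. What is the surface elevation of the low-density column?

ρ_ref D = ρ (D + h) → h = D (ρ_ref − ρ)/ρ.
h = 115300 m × (2.75 − 2.72)/2.72 = 1270 m.

1270 m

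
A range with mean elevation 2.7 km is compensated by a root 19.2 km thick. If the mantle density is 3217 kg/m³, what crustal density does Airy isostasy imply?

ρ_c h = (ρ_m − ρ_c) r → ρ_c (h + r) = ρ_m r → ρ_c = ρ_m r / (h + r).
ρ_c = 3217 × 19.2 km / (2.7 km + 19.2 km) = 2820 kg/m³.

2820 kg/m³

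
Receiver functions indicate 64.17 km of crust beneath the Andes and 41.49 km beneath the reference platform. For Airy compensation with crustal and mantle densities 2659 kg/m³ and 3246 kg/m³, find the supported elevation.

4.1 km

Excess crust Δ = 64.17 km − 41.49 km = 22.68 km, split between elevation h and root r with h + r = Δ.
Airy balance ρ_c h = (ρ_m − ρ_c) r gives r = h ρ_c/(ρ_m − ρ_c), so h (1 + ρ_c/(ρ_m − ρ_c)) = Δ, i.e. h = Δ (ρ_m − ρ_c)/ρ_m.
h = 22.68 km × 587/3246 = 4.1 km.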